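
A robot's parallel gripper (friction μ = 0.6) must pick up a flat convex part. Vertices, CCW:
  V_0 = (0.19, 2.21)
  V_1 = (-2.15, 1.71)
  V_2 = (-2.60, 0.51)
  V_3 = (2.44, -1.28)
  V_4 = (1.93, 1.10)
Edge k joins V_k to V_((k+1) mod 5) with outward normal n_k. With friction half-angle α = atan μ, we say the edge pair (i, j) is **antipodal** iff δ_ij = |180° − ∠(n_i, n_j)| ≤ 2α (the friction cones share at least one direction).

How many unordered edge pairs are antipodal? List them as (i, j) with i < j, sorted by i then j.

count = 4; pairs: (0,2), (1,3), (2,3), (2,4)

α = atan 0.6 = 30.96°;  2α = 61.93°
n_0 = (-0.2090, +0.9779)
n_1 = (-0.9363, +0.3511)
n_2 = (-0.3347, -0.9423)
n_3 = (+0.9778, +0.2095)
n_4 = (+0.5378, +0.8431)
  (0,1): δ = 122.62°  ·
  (0,2): δ = 31.61°  ✓
  (0,3): δ = 90.03°  ·
  (0,4): δ = 135.40°  ·
  (1,2): δ = 89.00°  ·
  (1,3): δ = 32.65°  ✓
  (1,4): δ = 78.02°  ·
  (2,3): δ = 58.35°  ✓
  (2,4): δ = 12.98°  ✓
  (3,4): δ = 134.63°  ·
antipodal pairs: 4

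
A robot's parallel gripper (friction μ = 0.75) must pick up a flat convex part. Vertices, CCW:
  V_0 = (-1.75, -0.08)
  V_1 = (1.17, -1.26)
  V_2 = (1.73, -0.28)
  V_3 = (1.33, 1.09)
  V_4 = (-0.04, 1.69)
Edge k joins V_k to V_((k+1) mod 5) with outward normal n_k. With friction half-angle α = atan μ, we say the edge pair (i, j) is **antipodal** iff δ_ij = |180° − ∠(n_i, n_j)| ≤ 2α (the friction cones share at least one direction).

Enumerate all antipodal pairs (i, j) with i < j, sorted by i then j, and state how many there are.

count = 5; pairs: (0,2), (0,3), (0,4), (1,4), (2,4)

α = atan 0.75 = 36.87°;  2α = 73.74°
n_0 = (-0.3747, -0.9272)
n_1 = (+0.8682, -0.4961)
n_2 = (+0.9599, +0.2803)
n_3 = (+0.4012, +0.9160)
n_4 = (-0.7192, +0.6948)
  (0,1): δ = 97.74°  ·
  (0,2): δ = 51.72°  ✓
  (0,3): δ = 1.65°  ✓
  (0,4): δ = 67.99°  ✓
  (1,2): δ = 133.98°  ·
  (1,3): δ = 83.91°  ·
  (1,4): δ = 14.27°  ✓
  (2,3): δ = 129.93°  ·
  (2,4): δ = 60.29°  ✓
  (3,4): δ = 110.36°  ·
antipodal pairs: 5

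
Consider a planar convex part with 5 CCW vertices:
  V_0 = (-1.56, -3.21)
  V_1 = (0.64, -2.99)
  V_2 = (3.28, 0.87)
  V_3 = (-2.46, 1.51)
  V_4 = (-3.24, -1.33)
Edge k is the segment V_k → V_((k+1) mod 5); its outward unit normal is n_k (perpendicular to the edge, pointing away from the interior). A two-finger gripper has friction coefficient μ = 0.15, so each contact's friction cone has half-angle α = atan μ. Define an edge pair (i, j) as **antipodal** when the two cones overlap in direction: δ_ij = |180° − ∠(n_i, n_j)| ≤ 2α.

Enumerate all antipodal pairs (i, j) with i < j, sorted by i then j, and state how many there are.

count = 1; pairs: (0,2)

α = atan 0.15 = 8.53°;  2α = 17.06°
n_0 = (+0.0995, -0.9950)
n_1 = (+0.8254, -0.5645)
n_2 = (+0.1108, +0.9938)
n_3 = (-0.9643, +0.2648)
n_4 = (-0.7457, -0.6663)
  (0,1): δ = 130.08°  ·
  (0,2): δ = 12.07°  ✓
  (0,3): δ = 68.93°  ·
  (0,4): δ = 126.07°  ·
  (1,2): δ = 61.99°  ·
  (1,3): δ = 19.01°  ·
  (1,4): δ = 76.15°  ·
  (2,3): δ = 99.00°  ·
  (2,4): δ = 41.85°  ·
  (3,4): δ = 122.86°  ·
antipodal pairs: 1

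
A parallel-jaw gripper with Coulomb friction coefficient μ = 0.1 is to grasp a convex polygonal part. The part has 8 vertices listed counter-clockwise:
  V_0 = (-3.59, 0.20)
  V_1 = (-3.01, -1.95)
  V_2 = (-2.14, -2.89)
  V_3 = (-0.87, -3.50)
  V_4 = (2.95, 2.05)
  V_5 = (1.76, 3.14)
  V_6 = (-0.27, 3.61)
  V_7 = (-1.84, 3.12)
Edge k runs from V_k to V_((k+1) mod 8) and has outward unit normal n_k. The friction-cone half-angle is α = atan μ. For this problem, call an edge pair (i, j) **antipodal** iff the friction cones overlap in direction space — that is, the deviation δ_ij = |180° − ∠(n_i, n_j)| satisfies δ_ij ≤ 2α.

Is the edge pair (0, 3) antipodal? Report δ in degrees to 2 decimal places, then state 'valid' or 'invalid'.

δ = 49.64°, invalid

α = atan 0.1 = 5.71°;  2α = 11.42°
edge 0: e_0 = (+0.58, -2.15);  n_0 = (-0.9655, -0.2605)
edge 3: e_3 = (+3.82, +5.55);  n_3 = (+0.8237, -0.5670)
∠(n_0, n_3) = 130.36°
δ = |180° − 130.36°| = 49.64°
49.64° > 2α = 11.42°  →  invalid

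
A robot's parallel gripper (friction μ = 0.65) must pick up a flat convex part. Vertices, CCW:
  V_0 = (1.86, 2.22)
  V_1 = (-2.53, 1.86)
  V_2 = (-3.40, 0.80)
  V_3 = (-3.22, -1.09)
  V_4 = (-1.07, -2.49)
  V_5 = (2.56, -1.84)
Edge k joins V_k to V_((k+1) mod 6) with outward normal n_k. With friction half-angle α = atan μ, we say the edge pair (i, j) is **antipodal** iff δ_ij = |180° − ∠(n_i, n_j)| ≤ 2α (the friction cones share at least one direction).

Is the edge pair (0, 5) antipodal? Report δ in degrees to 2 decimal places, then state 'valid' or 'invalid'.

δ = 95.09°, invalid

α = atan 0.65 = 33.02°;  2α = 66.05°
edge 0: e_0 = (-4.39, -0.36);  n_0 = (-0.0817, +0.9967)
edge 5: e_5 = (-0.70, +4.06);  n_5 = (+0.9855, +0.1699)
∠(n_0, n_5) = 84.91°
δ = |180° − 84.91°| = 95.09°
95.09° > 2α = 66.05°  →  invalid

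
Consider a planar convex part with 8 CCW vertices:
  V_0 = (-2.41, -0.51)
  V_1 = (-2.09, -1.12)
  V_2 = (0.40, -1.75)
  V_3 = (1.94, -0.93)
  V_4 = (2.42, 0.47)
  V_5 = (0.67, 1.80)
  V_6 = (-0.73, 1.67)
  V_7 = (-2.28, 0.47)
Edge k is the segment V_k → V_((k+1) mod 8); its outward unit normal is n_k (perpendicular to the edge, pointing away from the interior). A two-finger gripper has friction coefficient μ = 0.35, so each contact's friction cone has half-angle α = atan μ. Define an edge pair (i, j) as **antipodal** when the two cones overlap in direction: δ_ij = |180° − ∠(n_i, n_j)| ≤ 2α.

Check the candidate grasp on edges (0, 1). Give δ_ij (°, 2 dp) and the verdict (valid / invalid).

α = atan 0.35 = 19.29°;  2α = 38.58°
edge 0: e_0 = (+0.32, -0.61);  n_0 = (-0.8855, -0.4645)
edge 1: e_1 = (+2.49, -0.63);  n_1 = (-0.2453, -0.9695)
∠(n_0, n_1) = 48.12°
δ = |180° − 48.12°| = 131.88°
131.88° > 2α = 38.58°  →  invalid

δ = 131.88°, invalid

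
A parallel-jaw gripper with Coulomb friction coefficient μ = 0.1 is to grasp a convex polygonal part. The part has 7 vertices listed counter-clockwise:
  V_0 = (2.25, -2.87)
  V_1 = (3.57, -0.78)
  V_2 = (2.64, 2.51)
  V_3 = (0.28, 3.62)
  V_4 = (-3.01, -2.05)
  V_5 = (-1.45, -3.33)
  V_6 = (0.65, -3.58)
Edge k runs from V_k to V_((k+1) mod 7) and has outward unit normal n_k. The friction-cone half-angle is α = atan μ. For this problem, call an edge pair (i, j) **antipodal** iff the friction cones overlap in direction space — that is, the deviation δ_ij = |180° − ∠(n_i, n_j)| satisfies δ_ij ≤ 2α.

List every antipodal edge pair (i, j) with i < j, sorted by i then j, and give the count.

α = atan 0.1 = 5.71°;  2α = 11.42°
n_0 = (+0.8455, -0.5340)
n_1 = (+0.9623, +0.2720)
n_2 = (+0.4256, +0.9049)
n_3 = (-0.8649, +0.5019)
n_4 = (-0.6343, -0.7731)
n_5 = (-0.1182, -0.9930)
n_6 = (+0.4056, -0.9140)
  (0,1): δ = 131.94°  ·
  (0,2): δ = 82.91°  ·
  (0,3): δ = 2.15°  ✓
  (0,4): δ = 82.91°  ·
  (0,5): δ = 115.49°  ·
  (0,6): δ = 146.20°  ·
  (1,2): δ = 130.97°  ·
  (1,3): δ = 45.91°  ·
  (1,4): δ = 34.85°  ·
  (1,5): δ = 67.43°  ·
  (1,6): δ = 98.14°  ·
  (2,3): δ = 94.93°  ·
  (2,4): δ = 14.18°  ·
  (2,5): δ = 18.40°  ·
  (2,6): δ = 49.12°  ·
  (3,4): δ = 99.24°  ·
  (3,5): δ = 66.66°  ·
  (3,6): δ = 35.95°  ·
  (4,5): δ = 147.42°  ·
  (4,6): δ = 116.70°  ·
  (5,6): δ = 149.28°  ·
antipodal pairs: 1

count = 1; pairs: (0,3)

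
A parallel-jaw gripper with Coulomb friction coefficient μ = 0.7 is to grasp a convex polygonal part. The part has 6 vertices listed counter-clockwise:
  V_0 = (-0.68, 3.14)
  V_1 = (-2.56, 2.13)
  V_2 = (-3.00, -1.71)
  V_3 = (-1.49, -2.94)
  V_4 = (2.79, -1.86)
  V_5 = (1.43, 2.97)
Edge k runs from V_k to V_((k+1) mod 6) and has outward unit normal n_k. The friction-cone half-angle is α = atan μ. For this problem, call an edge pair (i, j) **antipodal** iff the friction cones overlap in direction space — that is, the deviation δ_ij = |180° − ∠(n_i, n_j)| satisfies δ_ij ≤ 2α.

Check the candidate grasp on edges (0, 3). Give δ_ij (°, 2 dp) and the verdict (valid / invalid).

α = atan 0.7 = 34.99°;  2α = 69.98°
edge 0: e_0 = (-1.88, -1.01);  n_0 = (-0.4733, +0.8809)
edge 3: e_3 = (+4.28, +1.08);  n_3 = (+0.2447, -0.9696)
∠(n_0, n_3) = 165.92°
δ = |180° − 165.92°| = 14.08°
14.08° ≤ 2α = 69.98°  →  valid

δ = 14.08°, valid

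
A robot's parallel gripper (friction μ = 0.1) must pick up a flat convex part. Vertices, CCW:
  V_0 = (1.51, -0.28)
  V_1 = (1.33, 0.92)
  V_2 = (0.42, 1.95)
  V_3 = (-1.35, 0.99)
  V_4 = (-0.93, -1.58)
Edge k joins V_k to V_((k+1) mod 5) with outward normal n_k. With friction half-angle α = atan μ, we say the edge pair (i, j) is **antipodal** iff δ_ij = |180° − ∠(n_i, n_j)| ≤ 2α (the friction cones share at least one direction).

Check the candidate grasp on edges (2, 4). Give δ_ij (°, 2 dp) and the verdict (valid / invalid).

δ = 0.43°, valid

α = atan 0.1 = 5.71°;  2α = 11.42°
edge 2: e_2 = (-1.77, -0.96);  n_2 = (-0.4768, +0.8790)
edge 4: e_4 = (+2.44, +1.30);  n_4 = (+0.4702, -0.8826)
∠(n_2, n_4) = 179.57°
δ = |180° − 179.57°| = 0.43°
0.43° ≤ 2α = 11.42°  →  valid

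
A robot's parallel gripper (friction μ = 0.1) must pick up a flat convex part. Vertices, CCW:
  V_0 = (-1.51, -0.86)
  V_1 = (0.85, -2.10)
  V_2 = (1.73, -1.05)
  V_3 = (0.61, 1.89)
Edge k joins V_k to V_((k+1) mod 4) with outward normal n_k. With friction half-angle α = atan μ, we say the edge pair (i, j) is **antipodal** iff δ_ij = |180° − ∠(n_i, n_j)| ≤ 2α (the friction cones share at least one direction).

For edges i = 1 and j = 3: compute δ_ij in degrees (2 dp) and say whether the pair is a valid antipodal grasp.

δ = 2.34°, valid

α = atan 0.1 = 5.71°;  2α = 11.42°
edge 1: e_1 = (+0.88, +1.05);  n_1 = (+0.7664, -0.6423)
edge 3: e_3 = (-2.12, -2.75);  n_3 = (-0.7920, +0.6105)
∠(n_1, n_3) = 177.66°
δ = |180° − 177.66°| = 2.34°
2.34° ≤ 2α = 11.42°  →  valid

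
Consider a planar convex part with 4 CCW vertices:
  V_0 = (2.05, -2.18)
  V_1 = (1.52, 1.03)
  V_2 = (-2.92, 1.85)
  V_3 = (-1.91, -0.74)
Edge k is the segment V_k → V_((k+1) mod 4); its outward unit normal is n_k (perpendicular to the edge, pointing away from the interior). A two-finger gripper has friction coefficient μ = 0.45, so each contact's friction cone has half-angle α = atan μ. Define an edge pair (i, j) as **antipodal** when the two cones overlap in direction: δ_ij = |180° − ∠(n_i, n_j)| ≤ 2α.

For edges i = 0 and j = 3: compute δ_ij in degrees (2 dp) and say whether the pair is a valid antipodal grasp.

δ = 60.64°, invalid

α = atan 0.45 = 24.23°;  2α = 48.46°
edge 0: e_0 = (-0.53, +3.21);  n_0 = (+0.9866, +0.1629)
edge 3: e_3 = (+3.96, -1.44);  n_3 = (-0.3417, -0.9398)
∠(n_0, n_3) = 119.36°
δ = |180° − 119.36°| = 60.64°
60.64° > 2α = 48.46°  →  invalid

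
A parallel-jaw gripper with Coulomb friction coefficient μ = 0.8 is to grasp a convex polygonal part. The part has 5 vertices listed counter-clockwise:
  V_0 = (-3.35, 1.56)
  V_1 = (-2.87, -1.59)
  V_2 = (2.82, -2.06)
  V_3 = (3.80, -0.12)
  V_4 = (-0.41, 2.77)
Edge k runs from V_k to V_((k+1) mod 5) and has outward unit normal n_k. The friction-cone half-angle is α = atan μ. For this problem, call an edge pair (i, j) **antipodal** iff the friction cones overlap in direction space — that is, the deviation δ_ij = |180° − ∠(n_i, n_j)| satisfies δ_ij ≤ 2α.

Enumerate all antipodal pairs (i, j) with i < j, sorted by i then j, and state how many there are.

α = atan 0.8 = 38.66°;  2α = 77.32°
n_0 = (-0.9886, -0.1506)
n_1 = (-0.0823, -0.9966)
n_2 = (+0.8926, -0.4509)
n_3 = (+0.5659, +0.8244)
n_4 = (-0.3806, +0.9247)
  (0,1): δ = 103.39°  ·
  (0,2): δ = 35.46°  ✓
  (0,3): δ = 46.87°  ✓
  (0,4): δ = 103.71°  ·
  (1,2): δ = 112.08°  ·
  (1,3): δ = 29.75°  ✓
  (1,4): δ = 27.09°  ✓
  (2,3): δ = 97.67°  ·
  (2,4): δ = 40.83°  ✓
  (3,4): δ = 123.16°  ·
antipodal pairs: 5

count = 5; pairs: (0,2), (0,3), (1,3), (1,4), (2,4)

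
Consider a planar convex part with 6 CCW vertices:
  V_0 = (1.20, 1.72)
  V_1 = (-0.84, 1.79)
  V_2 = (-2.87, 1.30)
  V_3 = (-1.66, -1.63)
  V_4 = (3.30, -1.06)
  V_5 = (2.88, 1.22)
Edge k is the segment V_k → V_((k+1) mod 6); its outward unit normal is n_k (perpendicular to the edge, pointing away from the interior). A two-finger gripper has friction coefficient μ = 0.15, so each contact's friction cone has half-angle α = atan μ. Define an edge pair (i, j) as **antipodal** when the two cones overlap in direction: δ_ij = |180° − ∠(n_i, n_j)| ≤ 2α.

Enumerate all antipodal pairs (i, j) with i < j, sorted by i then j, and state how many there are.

count = 3; pairs: (0,3), (1,3), (2,4)

α = atan 0.15 = 8.53°;  2α = 17.06°
n_0 = (+0.0343, +0.9994)
n_1 = (-0.2346, +0.9721)
n_2 = (-0.9243, -0.3817)
n_3 = (+0.1142, -0.9935)
n_4 = (+0.9835, +0.1812)
n_5 = (+0.2853, +0.9585)
  (0,1): δ = 164.46°  ·
  (0,2): δ = 65.60°  ·
  (0,3): δ = 8.52°  ✓
  (0,4): δ = 102.40°  ·
  (0,5): δ = 165.39°  ·
  (1,2): δ = 81.13°  ·
  (1,3): δ = 7.01°  ✓
  (1,4): δ = 86.87°  ·
  (1,5): δ = 149.86°  ·
  (2,3): δ = 105.88°  ·
  (2,4): δ = 12.00°  ✓
  (2,5): δ = 50.99°  ·
  (3,4): δ = 86.12°  ·
  (3,5): δ = 23.13°  ·
  (4,5): δ = 117.01°  ·
antipodal pairs: 3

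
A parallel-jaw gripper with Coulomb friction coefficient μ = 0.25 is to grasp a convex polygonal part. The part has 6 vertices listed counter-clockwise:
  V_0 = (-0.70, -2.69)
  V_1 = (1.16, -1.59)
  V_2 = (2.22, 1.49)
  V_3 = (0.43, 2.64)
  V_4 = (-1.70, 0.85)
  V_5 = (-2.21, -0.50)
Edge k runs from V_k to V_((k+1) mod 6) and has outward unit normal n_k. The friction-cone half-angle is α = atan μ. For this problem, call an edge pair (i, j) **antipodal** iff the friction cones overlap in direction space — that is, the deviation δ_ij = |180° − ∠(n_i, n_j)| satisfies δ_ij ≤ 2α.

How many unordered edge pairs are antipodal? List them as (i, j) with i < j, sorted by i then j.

α = atan 0.25 = 14.04°;  2α = 28.07°
n_0 = (+0.5090, -0.8607)
n_1 = (+0.9456, -0.3254)
n_2 = (+0.5405, +0.8413)
n_3 = (-0.6434, +0.7656)
n_4 = (-0.9355, +0.3534)
n_5 = (-0.8233, -0.5676)
  (0,1): δ = 139.59°  ·
  (0,2): δ = 63.32°  ·
  (0,3): δ = 9.44°  ✓
  (0,4): δ = 38.70°  ·
  (0,5): δ = 93.99°  ·
  (1,2): δ = 103.73°  ·
  (1,3): δ = 30.97°  ·
  (1,4): δ = 1.70°  ✓
  (1,5): δ = 53.58°  ·
  (2,3): δ = 107.24°  ·
  (2,4): δ = 77.98°  ·
  (2,5): δ = 22.69°  ✓
  (3,4): δ = 150.74°  ·
  (3,5): δ = 95.46°  ·
  (4,5): δ = 124.72°  ·
antipodal pairs: 3

count = 3; pairs: (0,3), (1,4), (2,5)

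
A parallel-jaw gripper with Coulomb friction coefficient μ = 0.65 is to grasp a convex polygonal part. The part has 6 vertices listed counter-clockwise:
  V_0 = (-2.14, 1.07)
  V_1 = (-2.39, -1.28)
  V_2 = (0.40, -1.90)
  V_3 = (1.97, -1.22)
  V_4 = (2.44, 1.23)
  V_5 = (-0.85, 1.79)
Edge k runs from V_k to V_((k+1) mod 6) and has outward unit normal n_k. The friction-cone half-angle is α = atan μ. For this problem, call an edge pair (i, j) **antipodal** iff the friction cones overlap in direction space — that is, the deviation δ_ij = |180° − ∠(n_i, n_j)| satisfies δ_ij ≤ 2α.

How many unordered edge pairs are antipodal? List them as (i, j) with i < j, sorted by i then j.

count = 7; pairs: (0,2), (0,3), (1,4), (1,5), (2,4), (2,5), (3,5)

α = atan 0.65 = 33.02°;  2α = 66.05°
n_0 = (-0.9944, +0.1058)
n_1 = (-0.2169, -0.9762)
n_2 = (+0.3974, -0.9176)
n_3 = (+0.9821, -0.1884)
n_4 = (+0.1678, +0.9858)
n_5 = (-0.4874, +0.8732)
  (0,1): δ = 96.46°  ·
  (0,2): δ = 60.51°  ✓
  (0,3): δ = 4.79°  ✓
  (0,4): δ = 86.41°  ·
  (0,5): δ = 125.24°  ·
  (1,2): δ = 144.05°  ·
  (1,3): δ = 88.33°  ·
  (1,4): δ = 2.87°  ✓
  (1,5): δ = 41.70°  ✓
  (2,3): δ = 124.28°  ·
  (2,4): δ = 33.08°  ✓
  (2,5): δ = 5.75°  ✓
  (3,4): δ = 88.80°  ·
  (3,5): δ = 49.97°  ✓
  (4,5): δ = 141.17°  ·
antipodal pairs: 7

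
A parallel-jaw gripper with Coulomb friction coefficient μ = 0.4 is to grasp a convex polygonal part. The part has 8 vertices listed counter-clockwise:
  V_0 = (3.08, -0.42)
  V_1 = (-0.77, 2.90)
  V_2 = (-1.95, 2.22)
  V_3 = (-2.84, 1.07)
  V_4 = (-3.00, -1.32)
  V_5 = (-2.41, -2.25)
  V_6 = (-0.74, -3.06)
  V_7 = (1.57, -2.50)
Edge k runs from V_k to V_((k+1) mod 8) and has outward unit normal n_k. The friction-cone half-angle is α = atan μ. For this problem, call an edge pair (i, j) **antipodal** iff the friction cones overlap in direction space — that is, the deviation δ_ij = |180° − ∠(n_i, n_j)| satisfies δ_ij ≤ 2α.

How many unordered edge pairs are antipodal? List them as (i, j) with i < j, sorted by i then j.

count = 7; pairs: (0,4), (0,5), (1,6), (1,7), (2,6), (2,7), (3,7)

α = atan 0.4 = 21.80°;  2α = 43.60°
n_0 = (+0.6531, +0.7573)
n_1 = (-0.4993, +0.8664)
n_2 = (-0.7908, +0.6120)
n_3 = (-0.9978, +0.0668)
n_4 = (-0.8444, -0.5357)
n_5 = (-0.4364, -0.8998)
n_6 = (+0.2356, -0.9719)
n_7 = (+0.8092, -0.5875)
  (0,1): δ = 109.27°  ·
  (0,2): δ = 86.96°  ·
  (0,3): δ = 53.06°  ·
  (0,4): δ = 16.84°  ✓
  (0,5): δ = 14.90°  ✓
  (0,6): δ = 54.40°  ·
  (0,7): δ = 94.79°  ·
  (1,2): δ = 157.69°  ·
  (1,3): δ = 123.78°  ·
  (1,4): δ = 87.56°  ·
  (1,5): δ = 55.83°  ·
  (1,6): δ = 16.33°  ✓
  (1,7): δ = 24.07°  ✓
  (2,3): δ = 146.09°  ·
  (2,4): δ = 109.87°  ·
  (2,5): δ = 78.14°  ·
  (2,6): δ = 38.64°  ✓
  (2,7): δ = 1.76°  ✓
  (3,4): δ = 143.78°  ·
  (3,5): δ = 112.04°  ·
  (3,6): δ = 72.54°  ·
  (3,7): δ = 32.15°  ✓
  (4,5): δ = 148.27°  ·
  (4,6): δ = 108.76°  ·
  (4,7): δ = 68.37°  ·
  (5,6): δ = 140.50°  ·
  (5,7): δ = 100.10°  ·
  (6,7): δ = 139.61°  ·
antipodal pairs: 7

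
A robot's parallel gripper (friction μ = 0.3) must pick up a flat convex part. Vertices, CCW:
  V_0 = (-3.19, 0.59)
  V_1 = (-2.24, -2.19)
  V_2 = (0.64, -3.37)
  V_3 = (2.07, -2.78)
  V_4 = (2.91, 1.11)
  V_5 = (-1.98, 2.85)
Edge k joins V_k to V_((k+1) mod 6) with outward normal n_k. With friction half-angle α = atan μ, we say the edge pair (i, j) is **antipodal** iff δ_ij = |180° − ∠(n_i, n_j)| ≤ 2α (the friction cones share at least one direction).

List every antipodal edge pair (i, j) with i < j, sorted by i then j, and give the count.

count = 3; pairs: (0,3), (1,4), (3,5)

α = atan 0.3 = 16.70°;  2α = 33.40°
n_0 = (-0.9463, -0.3234)
n_1 = (-0.3791, -0.9253)
n_2 = (+0.3814, -0.9244)
n_3 = (+0.9775, -0.2111)
n_4 = (+0.3352, +0.9421)
n_5 = (-0.8816, +0.4720)
  (0,1): δ = 131.15°  ·
  (0,2): δ = 86.45°  ·
  (0,3): δ = 31.05°  ✓
  (0,4): δ = 51.55°  ·
  (0,5): δ = 132.97°  ·
  (1,2): δ = 135.30°  ·
  (1,3): δ = 79.91°  ·
  (1,4): δ = 2.69°  ✓
  (1,5): δ = 84.12°  ·
  (2,3): δ = 124.61°  ·
  (2,4): δ = 42.01°  ·
  (2,5): δ = 39.42°  ·
  (3,4): δ = 97.40°  ·
  (3,5): δ = 15.98°  ✓
  (4,5): δ = 98.58°  ·
antipodal pairs: 3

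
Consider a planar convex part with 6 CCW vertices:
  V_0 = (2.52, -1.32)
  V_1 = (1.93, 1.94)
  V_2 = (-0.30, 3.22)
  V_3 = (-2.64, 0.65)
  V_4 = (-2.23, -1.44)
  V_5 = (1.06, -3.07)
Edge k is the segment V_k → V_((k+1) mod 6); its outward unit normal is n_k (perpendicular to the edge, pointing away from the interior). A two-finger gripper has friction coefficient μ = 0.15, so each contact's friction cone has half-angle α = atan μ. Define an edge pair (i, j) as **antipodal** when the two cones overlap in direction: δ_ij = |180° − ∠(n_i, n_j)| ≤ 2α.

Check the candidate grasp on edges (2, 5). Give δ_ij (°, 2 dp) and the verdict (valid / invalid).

δ = 2.48°, valid

α = atan 0.15 = 8.53°;  2α = 17.06°
edge 2: e_2 = (-2.34, -2.57);  n_2 = (-0.7394, +0.6732)
edge 5: e_5 = (+1.46, +1.75);  n_5 = (+0.7679, -0.6406)
∠(n_2, n_5) = 177.52°
δ = |180° − 177.52°| = 2.48°
2.48° ≤ 2α = 17.06°  →  valid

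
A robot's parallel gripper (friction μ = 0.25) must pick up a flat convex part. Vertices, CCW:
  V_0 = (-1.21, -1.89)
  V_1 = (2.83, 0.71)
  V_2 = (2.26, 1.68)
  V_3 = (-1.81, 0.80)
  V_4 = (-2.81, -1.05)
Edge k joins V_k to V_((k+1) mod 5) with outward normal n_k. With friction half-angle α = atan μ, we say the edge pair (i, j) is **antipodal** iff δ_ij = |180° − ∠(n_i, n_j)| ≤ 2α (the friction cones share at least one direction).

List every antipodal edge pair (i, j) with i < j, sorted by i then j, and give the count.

count = 1; pairs: (0,2)

α = atan 0.25 = 14.04°;  2α = 28.07°
n_0 = (+0.5412, -0.8409)
n_1 = (+0.8622, +0.5066)
n_2 = (-0.2113, +0.9774)
n_3 = (-0.8797, +0.4755)
n_4 = (-0.4648, -0.8854)
  (0,1): δ = 92.32°  ·
  (0,2): δ = 20.56°  ✓
  (0,3): δ = 28.84°  ·
  (0,4): δ = 119.54°  ·
  (1,2): δ = 108.24°  ·
  (1,3): δ = 58.83°  ·
  (1,4): δ = 31.86°  ·
  (2,3): δ = 130.59°  ·
  (2,4): δ = 39.90°  ·
  (3,4): δ = 89.31°  ·
antipodal pairs: 1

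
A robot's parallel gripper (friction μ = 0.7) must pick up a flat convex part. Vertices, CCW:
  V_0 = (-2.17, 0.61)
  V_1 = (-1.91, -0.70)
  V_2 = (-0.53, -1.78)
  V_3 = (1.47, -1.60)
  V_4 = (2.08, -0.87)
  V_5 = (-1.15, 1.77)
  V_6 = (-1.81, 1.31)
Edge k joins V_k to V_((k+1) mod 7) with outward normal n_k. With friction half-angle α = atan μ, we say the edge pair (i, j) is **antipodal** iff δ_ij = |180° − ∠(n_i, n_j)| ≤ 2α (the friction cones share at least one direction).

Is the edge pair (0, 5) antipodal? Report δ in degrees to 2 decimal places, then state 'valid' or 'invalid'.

α = atan 0.7 = 34.99°;  2α = 69.98°
edge 0: e_0 = (+0.26, -1.31);  n_0 = (-0.9809, -0.1947)
edge 5: e_5 = (-0.66, -0.46);  n_5 = (-0.5718, +0.8204)
∠(n_0, n_5) = 66.35°
δ = |180° − 66.35°| = 113.65°
113.65° > 2α = 69.98°  →  invalid

δ = 113.65°, invalid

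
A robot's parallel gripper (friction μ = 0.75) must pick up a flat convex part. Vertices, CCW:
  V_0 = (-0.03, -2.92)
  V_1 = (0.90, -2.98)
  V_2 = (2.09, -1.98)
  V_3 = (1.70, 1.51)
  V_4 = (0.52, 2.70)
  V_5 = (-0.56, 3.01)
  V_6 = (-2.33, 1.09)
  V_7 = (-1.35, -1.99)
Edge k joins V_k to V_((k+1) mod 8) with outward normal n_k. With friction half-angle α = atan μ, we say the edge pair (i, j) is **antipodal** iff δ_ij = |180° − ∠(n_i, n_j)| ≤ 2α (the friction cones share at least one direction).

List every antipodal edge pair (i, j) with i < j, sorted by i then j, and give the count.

count = 13; pairs: (0,3), (0,4), (0,5), (1,4), (1,5), (1,6), (2,5), (2,6), (2,7), (3,6), (3,7), (4,6), (4,7)

α = atan 0.75 = 36.87°;  2α = 73.74°
n_0 = (-0.0644, -0.9979)
n_1 = (+0.6433, -0.7656)
n_2 = (+0.9938, +0.1111)
n_3 = (+0.7101, +0.7041)
n_4 = (+0.2759, +0.9612)
n_5 = (-0.7352, +0.6778)
n_6 = (-0.9529, -0.3032)
n_7 = (-0.5760, -0.8175)
  (0,1): δ = 136.27°  ·
  (0,2): δ = 79.93°  ·
  (0,3): δ = 41.55°  ✓
  (0,4): δ = 12.32°  ✓
  (0,5): δ = 51.02°  ✓
  (0,6): δ = 111.34°  ·
  (0,7): δ = 148.52°  ·
  (1,2): δ = 123.67°  ·
  (1,3): δ = 85.28°  ·
  (1,4): δ = 56.06°  ✓
  (1,5): δ = 7.29°  ✓
  (1,6): δ = 67.61°  ✓
  (1,7): δ = 104.79°  ·
  (2,3): δ = 141.62°  ·
  (2,4): δ = 112.39°  ·
  (2,5): δ = 49.05°  ✓
  (2,6): δ = 11.27°  ✓
  (2,7): δ = 48.46°  ✓
  (3,4): δ = 150.77°  ·
  (3,5): δ = 87.43°  ·
  (3,6): δ = 27.11°  ✓
  (3,7): δ = 10.08°  ✓
  (4,5): δ = 116.66°  ·
  (4,6): δ = 56.33°  ✓
  (4,7): δ = 19.15°  ✓
  (5,6): δ = 119.68°  ·
  (5,7): δ = 82.49°  ·
  (6,7): δ = 142.82°  ·
antipodal pairs: 13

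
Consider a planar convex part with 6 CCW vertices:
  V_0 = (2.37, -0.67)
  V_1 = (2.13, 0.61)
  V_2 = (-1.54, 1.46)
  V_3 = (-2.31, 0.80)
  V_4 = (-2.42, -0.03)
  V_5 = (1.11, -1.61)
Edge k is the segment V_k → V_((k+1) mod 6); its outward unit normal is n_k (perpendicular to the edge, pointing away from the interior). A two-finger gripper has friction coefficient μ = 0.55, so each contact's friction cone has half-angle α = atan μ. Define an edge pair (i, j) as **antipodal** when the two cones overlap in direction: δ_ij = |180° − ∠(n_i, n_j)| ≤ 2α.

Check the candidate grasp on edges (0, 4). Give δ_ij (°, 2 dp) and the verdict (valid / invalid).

α = atan 0.55 = 28.81°;  2α = 57.62°
edge 0: e_0 = (-0.24, +1.28);  n_0 = (+0.9829, +0.1843)
edge 4: e_4 = (+3.53, -1.58);  n_4 = (-0.4085, -0.9127)
∠(n_0, n_4) = 124.73°
δ = |180° − 124.73°| = 55.27°
55.27° ≤ 2α = 57.62°  →  valid

δ = 55.27°, valid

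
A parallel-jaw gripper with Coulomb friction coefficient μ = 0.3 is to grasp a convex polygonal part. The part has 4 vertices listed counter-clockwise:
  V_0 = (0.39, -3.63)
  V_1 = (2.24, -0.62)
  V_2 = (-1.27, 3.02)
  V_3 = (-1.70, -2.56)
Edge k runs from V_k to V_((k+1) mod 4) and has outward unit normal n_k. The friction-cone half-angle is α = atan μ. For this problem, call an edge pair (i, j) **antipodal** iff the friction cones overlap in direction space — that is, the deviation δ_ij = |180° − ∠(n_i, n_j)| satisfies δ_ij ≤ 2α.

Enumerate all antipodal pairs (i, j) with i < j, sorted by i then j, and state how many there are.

count = 2; pairs: (0,2), (1,3)

α = atan 0.3 = 16.70°;  2α = 33.40°
n_0 = (+0.8519, -0.5236)
n_1 = (+0.7198, +0.6941)
n_2 = (-0.9970, +0.0768)
n_3 = (-0.4557, -0.8901)
  (0,1): δ = 104.47°  ·
  (0,2): δ = 27.17°  ✓
  (0,3): δ = 94.46°  ·
  (1,2): δ = 48.36°  ·
  (1,3): δ = 18.93°  ✓
  (2,3): δ = 112.70°  ·
antipodal pairs: 2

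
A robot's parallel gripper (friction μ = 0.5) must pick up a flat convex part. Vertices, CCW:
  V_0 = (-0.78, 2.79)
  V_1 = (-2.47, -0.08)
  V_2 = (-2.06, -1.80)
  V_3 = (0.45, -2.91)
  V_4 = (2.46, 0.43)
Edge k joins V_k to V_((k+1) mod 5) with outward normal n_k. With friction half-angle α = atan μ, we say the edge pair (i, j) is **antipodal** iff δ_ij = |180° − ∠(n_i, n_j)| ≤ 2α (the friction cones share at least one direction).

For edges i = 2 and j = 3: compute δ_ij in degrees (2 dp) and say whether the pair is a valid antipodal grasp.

α = atan 0.5 = 26.57°;  2α = 53.13°
edge 2: e_2 = (+2.51, -1.11);  n_2 = (-0.4044, -0.9146)
edge 3: e_3 = (+2.01, +3.34);  n_3 = (+0.8568, -0.5156)
∠(n_2, n_3) = 82.82°
δ = |180° − 82.82°| = 97.18°
97.18° > 2α = 53.13°  →  invalid

δ = 97.18°, invalid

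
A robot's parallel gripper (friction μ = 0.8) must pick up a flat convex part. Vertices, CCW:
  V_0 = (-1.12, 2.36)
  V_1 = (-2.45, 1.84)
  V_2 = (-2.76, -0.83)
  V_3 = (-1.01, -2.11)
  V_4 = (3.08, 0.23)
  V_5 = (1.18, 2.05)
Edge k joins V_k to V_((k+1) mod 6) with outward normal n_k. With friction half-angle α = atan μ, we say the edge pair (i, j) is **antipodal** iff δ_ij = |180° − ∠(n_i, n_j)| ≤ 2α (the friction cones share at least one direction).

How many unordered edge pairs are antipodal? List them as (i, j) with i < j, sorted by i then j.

count = 8; pairs: (0,2), (0,3), (1,3), (1,4), (2,4), (2,5), (3,4), (3,5)

α = atan 0.8 = 38.66°;  2α = 77.32°
n_0 = (-0.3641, +0.9313)
n_1 = (-0.9933, +0.1153)
n_2 = (-0.5904, -0.8071)
n_3 = (+0.4966, -0.8680)
n_4 = (+0.6917, +0.7221)
n_5 = (+0.1336, +0.9910)
  (0,1): δ = 117.98°  ·
  (0,2): δ = 57.54°  ✓
  (0,3): δ = 8.42°  ✓
  (0,4): δ = 114.88°  ·
  (0,5): δ = 150.97°  ·
  (1,2): δ = 119.56°  ·
  (1,3): δ = 53.60°  ✓
  (1,4): δ = 52.85°  ✓
  (1,5): δ = 88.95°  ·
  (2,3): δ = 114.04°  ·
  (2,4): δ = 7.59°  ✓
  (2,5): δ = 28.51°  ✓
  (3,4): δ = 73.54°  ✓
  (3,5): δ = 37.45°  ✓
  (4,5): δ = 143.91°  ·
antipodal pairs: 8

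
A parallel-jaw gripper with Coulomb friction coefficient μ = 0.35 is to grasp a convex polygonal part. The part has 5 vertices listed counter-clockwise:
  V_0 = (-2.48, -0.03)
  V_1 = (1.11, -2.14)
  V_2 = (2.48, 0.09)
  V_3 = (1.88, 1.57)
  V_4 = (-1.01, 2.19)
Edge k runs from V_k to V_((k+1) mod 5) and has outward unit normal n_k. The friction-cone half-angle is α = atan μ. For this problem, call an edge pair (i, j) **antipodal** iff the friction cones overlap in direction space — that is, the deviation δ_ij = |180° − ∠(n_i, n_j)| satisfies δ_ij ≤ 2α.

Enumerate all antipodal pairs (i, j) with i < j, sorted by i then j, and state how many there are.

α = atan 0.35 = 19.29°;  2α = 38.58°
n_0 = (-0.5067, -0.8621)
n_1 = (+0.8521, -0.5235)
n_2 = (+0.9267, +0.3757)
n_3 = (+0.2098, +0.9778)
n_4 = (-0.8338, +0.5521)
  (0,1): δ = 91.12°  ·
  (0,2): δ = 37.49°  ✓
  (0,3): δ = 18.34°  ✓
  (0,4): δ = 86.93°  ·
  (1,2): δ = 126.37°  ·
  (1,3): δ = 70.54°  ·
  (1,4): δ = 1.95°  ✓
  (2,3): δ = 124.18°  ·
  (2,4): δ = 55.58°  ·
  (3,4): δ = 111.40°  ·
antipodal pairs: 3

count = 3; pairs: (0,2), (0,3), (1,4)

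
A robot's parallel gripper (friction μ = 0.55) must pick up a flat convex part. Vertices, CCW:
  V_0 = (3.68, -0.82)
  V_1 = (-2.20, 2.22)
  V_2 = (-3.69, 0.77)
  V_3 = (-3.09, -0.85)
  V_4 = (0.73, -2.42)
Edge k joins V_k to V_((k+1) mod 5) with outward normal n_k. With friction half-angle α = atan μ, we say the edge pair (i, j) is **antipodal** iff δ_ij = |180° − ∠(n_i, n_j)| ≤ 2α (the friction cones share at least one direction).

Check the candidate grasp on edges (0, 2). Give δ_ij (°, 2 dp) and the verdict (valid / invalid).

δ = 42.34°, valid

α = atan 0.55 = 28.81°;  2α = 57.62°
edge 0: e_0 = (-5.88, +3.04);  n_0 = (+0.4593, +0.8883)
edge 2: e_2 = (+0.60, -1.62);  n_2 = (-0.9377, -0.3473)
∠(n_0, n_2) = 137.66°
δ = |180° − 137.66°| = 42.34°
42.34° ≤ 2α = 57.62°  →  valid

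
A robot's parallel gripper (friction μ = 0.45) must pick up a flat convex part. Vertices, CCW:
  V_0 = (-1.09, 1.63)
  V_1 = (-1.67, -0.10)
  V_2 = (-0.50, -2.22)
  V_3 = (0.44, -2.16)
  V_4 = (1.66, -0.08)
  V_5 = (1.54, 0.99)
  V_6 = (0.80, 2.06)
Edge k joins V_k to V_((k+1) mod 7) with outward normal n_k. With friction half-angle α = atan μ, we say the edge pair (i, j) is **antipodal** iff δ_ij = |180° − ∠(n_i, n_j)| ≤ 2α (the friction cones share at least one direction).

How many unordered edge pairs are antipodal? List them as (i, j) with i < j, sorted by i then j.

α = atan 0.45 = 24.23°;  2α = 48.46°
n_0 = (-0.9481, +0.3179)
n_1 = (-0.8755, -0.4832)
n_2 = (+0.0637, -0.9980)
n_3 = (+0.8626, -0.5059)
n_4 = (+0.9938, +0.1115)
n_5 = (+0.8225, +0.5688)
n_6 = (-0.2218, +0.9751)
  (0,1): δ = 132.57°  ·
  (0,2): δ = 67.81°  ·
  (0,3): δ = 11.86°  ✓
  (0,4): δ = 24.93°  ✓
  (0,5): δ = 53.20°  ·
  (0,6): δ = 121.35°  ·
  (1,2): δ = 115.24°  ·
  (1,3): δ = 59.29°  ·
  (1,4): δ = 22.49°  ✓
  (1,5): δ = 5.77°  ✓
  (1,6): δ = 73.92°  ·
  (2,3): δ = 124.05°  ·
  (2,4): δ = 87.25°  ·
  (2,5): δ = 58.98°  ·
  (2,6): δ = 9.17°  ✓
  (3,4): δ = 143.21°  ·
  (3,5): δ = 114.94°  ·
  (3,6): δ = 46.79°  ✓
  (4,5): δ = 151.73°  ·
  (4,6): δ = 83.58°  ·
  (5,6): δ = 111.85°  ·
antipodal pairs: 6

count = 6; pairs: (0,3), (0,4), (1,4), (1,5), (2,6), (3,6)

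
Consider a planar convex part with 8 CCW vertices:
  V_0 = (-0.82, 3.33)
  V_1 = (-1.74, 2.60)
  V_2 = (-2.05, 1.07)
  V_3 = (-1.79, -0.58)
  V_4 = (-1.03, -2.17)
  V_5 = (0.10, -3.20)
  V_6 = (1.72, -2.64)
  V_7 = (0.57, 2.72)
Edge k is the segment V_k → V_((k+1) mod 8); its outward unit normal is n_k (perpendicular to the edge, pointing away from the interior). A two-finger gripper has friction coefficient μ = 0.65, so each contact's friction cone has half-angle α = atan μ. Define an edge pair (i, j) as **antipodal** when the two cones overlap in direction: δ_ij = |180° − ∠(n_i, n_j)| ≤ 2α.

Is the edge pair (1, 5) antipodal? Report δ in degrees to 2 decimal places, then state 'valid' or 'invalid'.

δ = 59.48°, valid

α = atan 0.65 = 33.02°;  2α = 66.05°
edge 1: e_1 = (-0.31, -1.53);  n_1 = (-0.9801, +0.1986)
edge 5: e_5 = (+1.62, +0.56);  n_5 = (+0.3267, -0.9451)
∠(n_1, n_5) = 120.52°
δ = |180° − 120.52°| = 59.48°
59.48° ≤ 2α = 66.05°  →  valid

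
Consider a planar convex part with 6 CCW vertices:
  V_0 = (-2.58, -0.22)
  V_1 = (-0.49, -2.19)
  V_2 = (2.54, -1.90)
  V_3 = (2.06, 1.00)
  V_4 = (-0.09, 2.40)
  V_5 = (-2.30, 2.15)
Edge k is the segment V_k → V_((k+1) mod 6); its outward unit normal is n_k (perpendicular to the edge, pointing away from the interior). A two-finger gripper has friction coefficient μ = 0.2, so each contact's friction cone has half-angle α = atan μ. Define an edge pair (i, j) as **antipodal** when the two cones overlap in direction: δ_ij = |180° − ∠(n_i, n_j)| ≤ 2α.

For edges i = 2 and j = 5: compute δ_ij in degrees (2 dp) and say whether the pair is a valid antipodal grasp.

α = atan 0.2 = 11.31°;  2α = 22.62°
edge 2: e_2 = (-0.48, +2.90);  n_2 = (+0.9866, +0.1633)
edge 5: e_5 = (-0.28, -2.37);  n_5 = (-0.9931, +0.1173)
∠(n_2, n_5) = 163.86°
δ = |180° − 163.86°| = 16.14°
16.14° ≤ 2α = 22.62°  →  valid

δ = 16.14°, valid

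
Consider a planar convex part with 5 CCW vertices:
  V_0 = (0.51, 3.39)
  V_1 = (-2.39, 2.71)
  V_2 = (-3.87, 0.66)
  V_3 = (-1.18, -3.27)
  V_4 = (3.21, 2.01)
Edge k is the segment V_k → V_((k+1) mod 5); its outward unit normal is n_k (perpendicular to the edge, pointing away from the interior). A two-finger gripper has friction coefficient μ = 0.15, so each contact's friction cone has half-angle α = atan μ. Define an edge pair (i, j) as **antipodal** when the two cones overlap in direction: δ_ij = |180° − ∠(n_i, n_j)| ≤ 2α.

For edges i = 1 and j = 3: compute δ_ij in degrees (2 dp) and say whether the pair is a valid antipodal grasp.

α = atan 0.15 = 8.53°;  2α = 17.06°
edge 1: e_1 = (-1.48, -2.05);  n_1 = (-0.8108, +0.5853)
edge 3: e_3 = (+4.39, +5.28);  n_3 = (+0.7689, -0.6393)
∠(n_1, n_3) = 176.09°
δ = |180° − 176.09°| = 3.91°
3.91° ≤ 2α = 17.06°  →  valid

δ = 3.91°, valid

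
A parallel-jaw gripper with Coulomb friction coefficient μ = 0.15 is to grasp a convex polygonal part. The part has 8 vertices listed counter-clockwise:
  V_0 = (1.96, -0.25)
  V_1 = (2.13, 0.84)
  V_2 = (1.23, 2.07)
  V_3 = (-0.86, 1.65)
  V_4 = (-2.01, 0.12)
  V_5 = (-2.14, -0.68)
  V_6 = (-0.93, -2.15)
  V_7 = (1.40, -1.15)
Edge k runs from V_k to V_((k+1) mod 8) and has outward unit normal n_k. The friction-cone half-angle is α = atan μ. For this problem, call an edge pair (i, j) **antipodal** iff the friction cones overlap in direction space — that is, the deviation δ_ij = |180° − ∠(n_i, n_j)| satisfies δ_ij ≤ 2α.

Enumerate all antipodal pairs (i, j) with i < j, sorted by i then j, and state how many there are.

α = atan 0.15 = 8.53°;  2α = 17.06°
n_0 = (+0.9881, -0.1541)
n_1 = (+0.8070, +0.5905)
n_2 = (-0.1970, +0.9804)
n_3 = (-0.7994, +0.6008)
n_4 = (-0.9871, +0.1604)
n_5 = (-0.7721, -0.6355)
n_6 = (+0.3944, -0.9189)
n_7 = (+0.8491, -0.5283)
  (0,1): δ = 134.94°  ·
  (0,2): δ = 69.77°  ·
  (0,3): δ = 28.07°  ·
  (0,4): δ = 0.37°  ✓
  (0,5): δ = 48.32°  ·
  (0,6): δ = 122.09°  ·
  (0,7): δ = 156.97°  ·
  (1,2): δ = 114.83°  ·
  (1,3): δ = 73.12°  ·
  (1,4): δ = 45.42°  ·
  (1,5): δ = 3.27°  ✓
  (1,6): δ = 77.04°  ·
  (1,7): δ = 111.92°  ·
  (2,3): δ = 138.29°  ·
  (2,4): δ = 110.59°  ·
  (2,5): δ = 61.90°  ·
  (2,6): δ = 11.87°  ✓
  (2,7): δ = 46.75°  ·
  (3,4): δ = 152.30°  ·
  (3,5): δ = 103.61°  ·
  (3,6): δ = 29.84°  ·
  (3,7): δ = 5.04°  ✓
  (4,5): δ = 131.31°  ·
  (4,6): δ = 57.54°  ·
  (4,7): δ = 22.66°  ·
  (5,6): δ = 106.23°  ·
  (5,7): δ = 71.35°  ·
  (6,7): δ = 145.12°  ·
antipodal pairs: 4

count = 4; pairs: (0,4), (1,5), (2,6), (3,7)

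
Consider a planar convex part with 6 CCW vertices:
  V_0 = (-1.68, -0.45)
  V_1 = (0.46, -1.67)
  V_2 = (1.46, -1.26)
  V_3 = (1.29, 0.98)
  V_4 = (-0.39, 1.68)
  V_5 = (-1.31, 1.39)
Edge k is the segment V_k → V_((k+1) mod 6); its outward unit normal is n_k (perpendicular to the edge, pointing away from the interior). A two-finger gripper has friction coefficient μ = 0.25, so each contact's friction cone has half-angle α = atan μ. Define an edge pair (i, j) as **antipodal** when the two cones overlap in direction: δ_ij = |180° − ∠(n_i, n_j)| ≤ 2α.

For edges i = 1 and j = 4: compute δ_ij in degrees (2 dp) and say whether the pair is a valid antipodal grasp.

α = atan 0.25 = 14.04°;  2α = 28.07°
edge 1: e_1 = (+1.00, +0.41);  n_1 = (+0.3794, -0.9253)
edge 4: e_4 = (-0.92, -0.29);  n_4 = (-0.3006, +0.9537)
∠(n_1, n_4) = 175.20°
δ = |180° − 175.20°| = 4.80°
4.80° ≤ 2α = 28.07°  →  valid

δ = 4.80°, valid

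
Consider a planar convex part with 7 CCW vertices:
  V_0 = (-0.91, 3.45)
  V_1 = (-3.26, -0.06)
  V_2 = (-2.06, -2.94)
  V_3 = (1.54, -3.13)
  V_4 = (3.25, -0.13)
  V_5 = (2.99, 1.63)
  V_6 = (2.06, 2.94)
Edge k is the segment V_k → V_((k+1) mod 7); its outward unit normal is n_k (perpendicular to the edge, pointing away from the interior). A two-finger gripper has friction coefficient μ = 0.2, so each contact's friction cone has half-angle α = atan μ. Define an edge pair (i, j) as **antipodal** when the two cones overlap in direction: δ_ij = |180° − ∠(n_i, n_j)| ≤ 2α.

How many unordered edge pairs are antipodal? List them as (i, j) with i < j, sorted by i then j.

α = atan 0.2 = 11.31°;  2α = 22.62°
n_0 = (-0.8310, +0.5563)
n_1 = (-0.9231, -0.3846)
n_2 = (-0.0527, -0.9986)
n_3 = (+0.8688, -0.4952)
n_4 = (+0.9893, +0.1461)
n_5 = (+0.8154, +0.5789)
n_6 = (+0.1692, +0.9856)
  (0,1): δ = 123.58°  ·
  (0,2): δ = 59.22°  ·
  (0,3): δ = 4.12°  ✓
  (0,4): δ = 42.21°  ·
  (0,5): δ = 69.17°  ·
  (0,6): δ = 114.06°  ·
  (1,2): δ = 115.64°  ·
  (1,3): δ = 52.30°  ·
  (1,4): δ = 14.22°  ✓
  (1,5): δ = 12.75°  ✓
  (1,6): δ = 57.64°  ·
  (2,3): δ = 116.66°  ·
  (2,4): δ = 78.58°  ·
  (2,5): δ = 51.61°  ·
  (2,6): δ = 6.72°  ✓
  (3,4): δ = 141.91°  ·
  (3,5): δ = 114.95°  ·
  (3,6): δ = 70.06°  ·
  (4,5): δ = 153.03°  ·
  (4,6): δ = 108.15°  ·
  (5,6): δ = 135.12°  ·
antipodal pairs: 4

count = 4; pairs: (0,3), (1,4), (1,5), (2,6)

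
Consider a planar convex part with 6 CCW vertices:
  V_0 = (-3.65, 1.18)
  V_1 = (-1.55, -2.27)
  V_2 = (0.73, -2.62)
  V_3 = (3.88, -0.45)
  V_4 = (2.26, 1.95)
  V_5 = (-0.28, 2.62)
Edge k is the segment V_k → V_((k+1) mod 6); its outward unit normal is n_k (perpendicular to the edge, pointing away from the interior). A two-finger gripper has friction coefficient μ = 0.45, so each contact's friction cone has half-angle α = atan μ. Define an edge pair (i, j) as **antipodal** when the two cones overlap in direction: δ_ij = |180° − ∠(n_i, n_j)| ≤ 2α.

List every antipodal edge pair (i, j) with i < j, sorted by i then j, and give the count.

α = atan 0.45 = 24.23°;  2α = 48.46°
n_0 = (-0.8542, -0.5199)
n_1 = (-0.1517, -0.9884)
n_2 = (+0.5673, -0.8235)
n_3 = (+0.8288, +0.5595)
n_4 = (+0.2551, +0.9669)
n_5 = (-0.3929, +0.9196)
  (0,1): δ = 130.06°  ·
  (0,2): δ = 86.77°  ·
  (0,3): δ = 2.69°  ✓
  (0,4): δ = 43.89°  ✓
  (0,5): δ = 81.81°  ·
  (1,2): δ = 136.71°  ·
  (1,3): δ = 47.25°  ✓
  (1,4): δ = 6.05°  ✓
  (1,5): δ = 31.86°  ✓
  (2,3): δ = 90.54°  ·
  (2,4): δ = 49.34°  ·
  (2,5): δ = 11.43°  ✓
  (3,4): δ = 138.80°  ·
  (3,5): δ = 100.88°  ·
  (4,5): δ = 142.09°  ·
antipodal pairs: 6

count = 6; pairs: (0,3), (0,4), (1,3), (1,4), (1,5), (2,5)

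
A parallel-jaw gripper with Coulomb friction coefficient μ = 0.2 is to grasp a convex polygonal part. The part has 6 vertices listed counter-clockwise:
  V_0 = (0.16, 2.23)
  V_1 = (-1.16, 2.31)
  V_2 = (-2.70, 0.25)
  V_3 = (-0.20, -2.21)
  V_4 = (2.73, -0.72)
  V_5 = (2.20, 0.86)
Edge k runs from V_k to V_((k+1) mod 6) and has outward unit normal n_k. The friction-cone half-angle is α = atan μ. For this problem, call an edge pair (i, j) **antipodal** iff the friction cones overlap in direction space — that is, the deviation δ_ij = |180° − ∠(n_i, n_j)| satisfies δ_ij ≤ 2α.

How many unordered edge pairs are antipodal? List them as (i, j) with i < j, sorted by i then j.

count = 1; pairs: (2,5)

α = atan 0.2 = 11.31°;  2α = 22.62°
n_0 = (+0.0605, +0.9982)
n_1 = (-0.8009, +0.5988)
n_2 = (-0.7014, -0.7128)
n_3 = (+0.4533, -0.8914)
n_4 = (+0.9481, +0.3180)
n_5 = (+0.5575, +0.8302)
  (0,1): δ = 123.31°  ·
  (0,2): δ = 41.07°  ·
  (0,3): δ = 30.42°  ·
  (0,4): δ = 112.01°  ·
  (0,5): δ = 149.58°  ·
  (1,2): δ = 97.76°  ·
  (1,3): δ = 26.26°  ·
  (1,4): δ = 55.32°  ·
  (1,5): δ = 92.90°  ·
  (2,3): δ = 108.51°  ·
  (2,4): δ = 26.92°  ·
  (2,5): δ = 10.65°  ✓
  (3,4): δ = 98.41°  ·
  (3,5): δ = 60.84°  ·
  (4,5): δ = 142.43°  ·
antipodal pairs: 1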